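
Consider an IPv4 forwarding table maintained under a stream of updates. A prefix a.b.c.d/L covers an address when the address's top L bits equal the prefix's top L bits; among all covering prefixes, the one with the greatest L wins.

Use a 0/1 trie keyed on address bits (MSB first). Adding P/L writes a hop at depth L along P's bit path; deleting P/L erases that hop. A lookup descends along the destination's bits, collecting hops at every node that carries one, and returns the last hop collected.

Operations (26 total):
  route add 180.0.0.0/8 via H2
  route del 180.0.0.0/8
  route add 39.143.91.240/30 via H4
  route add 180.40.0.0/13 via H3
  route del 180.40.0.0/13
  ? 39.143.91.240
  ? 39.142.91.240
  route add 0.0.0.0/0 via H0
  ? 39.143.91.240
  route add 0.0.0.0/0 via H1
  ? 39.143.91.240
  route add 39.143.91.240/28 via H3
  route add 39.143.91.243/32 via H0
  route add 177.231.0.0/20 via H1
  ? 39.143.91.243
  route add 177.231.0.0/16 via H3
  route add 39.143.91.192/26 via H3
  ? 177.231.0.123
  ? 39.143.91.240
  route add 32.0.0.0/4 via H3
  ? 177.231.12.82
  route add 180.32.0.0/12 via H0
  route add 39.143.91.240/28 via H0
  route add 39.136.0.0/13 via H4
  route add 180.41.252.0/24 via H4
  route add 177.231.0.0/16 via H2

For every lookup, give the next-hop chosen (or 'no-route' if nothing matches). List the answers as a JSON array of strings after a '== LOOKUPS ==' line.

Apply in order:
  add 180.0.0.0/8 -> H2 at depth 8
  - 180.0.0.0/8 clear@8
  add 39.143.91.240/30 -> H4 at depth 30
  add 180.40.0.0/13 -> H3 at depth 13
  - 180.40.0.0/13 clear@13
  lookup 39.143.91.240: bits 001001111000111101011011111100 walk d0:-→d1:-→d2:-→d3:-→d4:-→d5:-→d6:-→d7:-→d8:-→d9:-→d10:-→d11:-→d12:-→d13:-→d14:-→d15:-→d16:-→d17:-→d18:-→d19:-→d20:-→d21:-→d22:-→d23:-→d24:-→d25:-→d26:-→d27:-→d28:-→d29:-→d30:H4 -> H4
  lookup 39.142.91.240: bits 001001111000111 walk d0:-→d1:-→d2:-→d3:-→d4:-→d5:-→d6:-→d7:-→d8:-→d9:-→d10:-→d11:-→d12:-→d13:-→d14:-→d15:- -> no-route
  add 0.0.0.0/0 -> H0 at depth 0
  lookup 39.143.91.240: bits 001001111000111101011011111100 walk d0:H0→d1:-→d2:-→d3:-→d4:-→d5:-→d6:-→d7:-→d8:-→d9:-→d10:-→d11:-→d12:-→d13:-→d14:-→d15:-→d16:-→d17:-→d18:-→d19:-→d20:-→d21:-→d22:-→d23:-→d24:-→d25:-→d26:-→d27:-→d28:-→d29:-→d30:H4 -> H4
  add 0.0.0.0/0 -> H1 at depth 0
  lookup 39.143.91.240: bits 001001111000111101011011111100 walk d0:H1→d1:-→d2:-→d3:-→d4:-→d5:-→d6:-→d7:-→d8:-→d9:-→d10:-→d11:-→d12:-→d13:-→d14:-→d15:-→d16:-→d17:-→d18:-→d19:-→d20:-→d21:-→d22:-→d23:-→d24:-→d25:-→d26:-→d27:-→d28:-→d29:-→d30:H4 -> H4
  add 39.143.91.240/28 -> H3 at depth 28
  add 39.143.91.243/32 -> H0 at depth 32
  add 177.231.0.0/20 -> H1 at depth 20
  lookup 39.143.91.243: bits 00100111100011110101101111110011 walk d0:H1→d1:-→d2:-→d3:-→d4:-→d5:-→d6:-→d7:-→d8:-→d9:-→d10:-→d11:-→d12:-→d13:-→d14:-→d15:-→d16:-→d17:-→d18:-→d19:-→d20:-→d21:-→d22:-→d23:-→d24:-→d25:-→d26:-→d27:-→d28:H3→d29:-→d30:H4→d31:-→d32:H0 -> H0
  add 177.231.0.0/16 -> H3 at depth 16
  add 39.143.91.192/26 -> H3 at depth 26
  lookup 177.231.0.123: bits 10110001111001110000 walk d0:H1→d1:-→d2:-→d3:-→d4:-→d5:-→d6:-→d7:-→d8:-→d9:-→d10:-→d11:-→d12:-→d13:-→d14:-→d15:-→d16:H3→d17:-→d18:-→d19:-→d20:H1 -> H1
  lookup 39.143.91.240: bits 001001111000111101011011111100 walk d0:H1→d1:-→d2:-→d3:-→d4:-→d5:-→d6:-→d7:-→d8:-→d9:-→d10:-→d11:-→d12:-→d13:-→d14:-→d15:-→d16:-→d17:-→d18:-→d19:-→d20:-→d21:-→d22:-→d23:-→d24:-→d25:-→d26:H3→d27:-→d28:H3→d29:-→d30:H4 -> H4
  add 32.0.0.0/4 -> H3 at depth 4
  lookup 177.231.12.82: bits 10110001111001110000 walk d0:H1→d1:-→d2:-→d3:-→d4:-→d5:-→d6:-→d7:-→d8:-→d9:-→d10:-→d11:-→d12:-→d13:-→d14:-→d15:-→d16:H3→d17:-→d18:-→d19:-→d20:H1 -> H1
  add 180.32.0.0/12 -> H0 at depth 12
  add 39.143.91.240/28 -> H0 at depth 28
  add 39.136.0.0/13 -> H4 at depth 13
  add 180.41.252.0/24 -> H4 at depth 24
  add 177.231.0.0/16 -> H2 at depth 16

== LOOKUPS ==
["H4","no-route","H4","H4","H0","H1","H4","H1"]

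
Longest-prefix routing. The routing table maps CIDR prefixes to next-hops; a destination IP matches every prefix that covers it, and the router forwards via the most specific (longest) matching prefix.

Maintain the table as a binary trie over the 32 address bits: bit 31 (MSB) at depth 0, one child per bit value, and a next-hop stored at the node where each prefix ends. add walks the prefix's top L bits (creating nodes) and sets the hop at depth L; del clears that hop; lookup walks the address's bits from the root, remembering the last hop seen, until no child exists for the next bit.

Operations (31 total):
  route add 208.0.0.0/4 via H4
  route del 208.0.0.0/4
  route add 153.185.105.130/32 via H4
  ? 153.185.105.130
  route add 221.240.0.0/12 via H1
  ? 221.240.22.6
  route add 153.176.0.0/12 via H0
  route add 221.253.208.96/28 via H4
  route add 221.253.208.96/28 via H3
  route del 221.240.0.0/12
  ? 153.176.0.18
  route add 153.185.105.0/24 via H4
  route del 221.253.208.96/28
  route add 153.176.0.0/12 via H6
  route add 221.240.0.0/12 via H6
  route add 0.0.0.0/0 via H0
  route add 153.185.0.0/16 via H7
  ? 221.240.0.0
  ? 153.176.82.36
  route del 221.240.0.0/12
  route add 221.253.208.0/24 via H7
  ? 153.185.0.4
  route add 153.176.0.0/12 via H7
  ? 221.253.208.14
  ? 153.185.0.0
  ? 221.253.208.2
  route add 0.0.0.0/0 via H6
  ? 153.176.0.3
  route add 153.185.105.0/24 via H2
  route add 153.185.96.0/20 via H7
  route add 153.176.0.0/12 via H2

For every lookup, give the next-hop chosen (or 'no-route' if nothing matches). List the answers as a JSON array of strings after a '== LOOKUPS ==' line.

Trace:
  add 208.0.0.0/4 -> H4 at depth 4
  del 208.0.0.0/4 (clear depth 4)
  add 153.185.105.130/32 -> H4 at depth 32
  Q 153.185.105.130: descend 10011001101110010110100110000010 ; hops seen [H4] ; pick H4
  add 221.240.0.0/12 -> H1 at depth 12
  Q 221.240.22.6: descend 110111011111 ; hops seen [H1] ; pick H1
  add 153.176.0.0/12 -> H0 at depth 12
  add 221.253.208.96/28 -> H4 at depth 28
  add 221.253.208.96/28 -> H3 at depth 28
  del 221.240.0.0/12 (clear depth 12)
  Q 153.176.0.18: descend 100110011011 ; hops seen [H0] ; pick H0
  add 153.185.105.0/24 -> H4 at depth 24
  del 221.253.208.96/28 (clear depth 28)
  add 153.176.0.0/12 -> H6 at depth 12
  add 221.240.0.0/12 -> H6 at depth 12
  add 0.0.0.0/0 -> H0 at depth 0
  add 153.185.0.0/16 -> H7 at depth 16
  Q 221.240.0.0: descend 110111011111 ; hops seen [H0,H6] ; pick H6
  Q 153.176.82.36: descend 100110011011 ; hops seen [H0,H6] ; pick H6
  del 221.240.0.0/12 (clear depth 12)
  add 221.253.208.0/24 -> H7 at depth 24
  Q 153.185.0.4: descend 10011001101110010 ; hops seen [H0,H6,H7] ; pick H7
  add 153.176.0.0/12 -> H7 at depth 12
  Q 221.253.208.14: descend 1101110111111101110100000 ; hops seen [H0,H7] ; pick H7
  Q 153.185.0.0: descend 10011001101110010 ; hops seen [H0,H7,H7] ; pick H7
  Q 221.253.208.2: descend 1101110111111101110100000 ; hops seen [H0,H7] ; pick H7
  add 0.0.0.0/0 -> H6 at depth 0
  Q 153.176.0.3: descend 100110011011 ; hops seen [H6,H7] ; pick H7
  add 153.185.105.0/24 -> H2 at depth 24
  add 153.185.96.0/20 -> H7 at depth 20
  add 153.176.0.0/12 -> H2 at depth 12

== LOOKUPS ==
["H4","H1","H0","H6","H6","H7","H7","H7","H7","H7"]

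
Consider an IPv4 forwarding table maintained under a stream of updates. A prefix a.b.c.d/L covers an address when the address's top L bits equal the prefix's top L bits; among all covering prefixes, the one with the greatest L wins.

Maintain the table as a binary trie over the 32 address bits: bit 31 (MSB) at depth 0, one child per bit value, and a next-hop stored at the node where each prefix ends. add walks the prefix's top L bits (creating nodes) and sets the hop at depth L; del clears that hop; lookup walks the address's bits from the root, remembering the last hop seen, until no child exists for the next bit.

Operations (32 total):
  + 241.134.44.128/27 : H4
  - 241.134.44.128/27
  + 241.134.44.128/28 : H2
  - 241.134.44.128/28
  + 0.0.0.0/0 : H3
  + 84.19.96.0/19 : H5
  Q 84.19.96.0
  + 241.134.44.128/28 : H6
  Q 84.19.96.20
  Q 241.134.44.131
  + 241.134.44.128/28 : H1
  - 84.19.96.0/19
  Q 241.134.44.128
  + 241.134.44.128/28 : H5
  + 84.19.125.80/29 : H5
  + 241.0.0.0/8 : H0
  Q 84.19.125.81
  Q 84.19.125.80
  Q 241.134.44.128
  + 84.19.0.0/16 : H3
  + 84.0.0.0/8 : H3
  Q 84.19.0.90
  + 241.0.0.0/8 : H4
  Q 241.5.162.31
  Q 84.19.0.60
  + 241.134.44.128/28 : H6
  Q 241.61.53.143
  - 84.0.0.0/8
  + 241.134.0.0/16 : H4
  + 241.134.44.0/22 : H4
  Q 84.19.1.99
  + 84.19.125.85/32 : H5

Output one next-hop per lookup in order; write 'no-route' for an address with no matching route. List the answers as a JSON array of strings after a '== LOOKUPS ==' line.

Trace:
  + 241.134.44.128/27 (H4) depth=27
  - 241.134.44.128/27 clear@27
  + 241.134.44.128/28 (H2) depth=28
  - 241.134.44.128/28 clear@28
  + 0.0.0.0/0 (H3) depth=0
  + 84.19.96.0/19 (H5) depth=19
  lookup 84.19.96.0: bits 0101010000010011011 walk d0:H3→d1:-→d2:-→d3:-→d4:-→d5:-→d6:-→d7:-→d8:-→d9:-→d10:-→d11:-→d12:-→d13:-→d14:-→d15:-→d16:-→d17:-→d18:-→d19:H5 -> H5
  + 241.134.44.128/28 (H6) depth=28
  lookup 84.19.96.20: bits 0101010000010011011 walk d0:H3→d1:-→d2:-→d3:-→d4:-→d5:-→d6:-→d7:-→d8:-→d9:-→d10:-→d11:-→d12:-→d13:-→d14:-→d15:-→d16:-→d17:-→d18:-→d19:H5 -> H5
  lookup 241.134.44.131: bits 1111000110000110001011001000 walk d0:H3→d1:-→d2:-→d3:-→d4:-→d5:-→d6:-→d7:-→d8:-→d9:-→d10:-→d11:-→d12:-→d13:-→d14:-→d15:-→d16:-→d17:-→d18:-→d19:-→d20:-→d21:-→d22:-→d23:-→d24:-→d25:-→d26:-→d27:-→d28:H6 -> H6
  + 241.134.44.128/28 (H1) depth=28
  - 84.19.96.0/19 clear@19
  lookup 241.134.44.128: bits 1111000110000110001011001000 walk d0:H3→d1:-→d2:-→d3:-→d4:-→d5:-→d6:-→d7:-→d8:-→d9:-→d10:-→d11:-→d12:-→d13:-→d14:-→d15:-→d16:-→d17:-→d18:-→d19:-→d20:-→d21:-→d22:-→d23:-→d24:-→d25:-→d26:-→d27:-→d28:H1 -> H1
  + 241.134.44.128/28 (H5) depth=28
  + 84.19.125.80/29 (H5) depth=29
  + 241.0.0.0/8 (H0) depth=8
  lookup 84.19.125.81: bits 01010100000100110111110101010 walk d0:H3→d1:-→d2:-→d3:-→d4:-→d5:-→d6:-→d7:-→d8:-→d9:-→d10:-→d11:-→d12:-→d13:-→d14:-→d15:-→d16:-→d17:-→d18:-→d19:-→d20:-→d21:-→d22:-→d23:-→d24:-→d25:-→d26:-→d27:-→d28:-→d29:H5 -> H5
  lookup 84.19.125.80: bits 01010100000100110111110101010 walk d0:H3→d1:-→d2:-→d3:-→d4:-→d5:-→d6:-→d7:-→d8:-→d9:-→d10:-→d11:-→d12:-→d13:-→d14:-→d15:-→d16:-→d17:-→d18:-→d19:-→d20:-→d21:-→d22:-→d23:-→d24:-→d25:-→d26:-→d27:-→d28:-→d29:H5 -> H5
  lookup 241.134.44.128: bits 1111000110000110001011001000 walk d0:H3→d1:-→d2:-→d3:-→d4:-→d5:-→d6:-→d7:-→d8:H0→d9:-→d10:-→d11:-→d12:-→d13:-→d14:-→d15:-→d16:-→d17:-→d18:-→d19:-→d20:-→d21:-→d22:-→d23:-→d24:-→d25:-→d26:-→d27:-→d28:H5 -> H5
  + 84.19.0.0/16 (H3) depth=16
  + 84.0.0.0/8 (H3) depth=8
  lookup 84.19.0.90: bits 01010100000100110 walk d0:H3→d1:-→d2:-→d3:-→d4:-→d5:-→d6:-→d7:-→d8:H3→d9:-→d10:-→d11:-→d12:-→d13:-→d14:-→d15:-→d16:H3→d17:- -> H3
  + 241.0.0.0/8 (H4) depth=8
  lookup 241.5.162.31: bits 11110001 walk d0:H3→d1:-→d2:-→d3:-→d4:-→d5:-→d6:-→d7:-→d8:H4 -> H4
  lookup 84.19.0.60: bits 01010100000100110 walk d0:H3→d1:-→d2:-→d3:-→d4:-→d5:-→d6:-→d7:-→d8:H3→d9:-→d10:-→d11:-→d12:-→d13:-→d14:-→d15:-→d16:H3→d17:- -> H3
  + 241.134.44.128/28 (H6) depth=28
  lookup 241.61.53.143: bits 11110001 walk d0:H3→d1:-→d2:-→d3:-→d4:-→d5:-→d6:-→d7:-→d8:H4 -> H4
  - 84.0.0.0/8 clear@8
  + 241.134.0.0/16 (H4) depth=16
  + 241.134.44.0/22 (H4) depth=22
  lookup 84.19.1.99: bits 01010100000100110 walk d0:H3→d1:-→d2:-→d3:-→d4:-→d5:-→d6:-→d7:-→d8:-→d9:-→d10:-→d11:-→d12:-→d13:-→d14:-→d15:-→d16:H3→d17:- -> H3
  + 84.19.125.85/32 (H5) depth=32

== LOOKUPS ==
["H5","H5","H6","H1","H5","H5","H5","H3","H4","H3","H4","H3"]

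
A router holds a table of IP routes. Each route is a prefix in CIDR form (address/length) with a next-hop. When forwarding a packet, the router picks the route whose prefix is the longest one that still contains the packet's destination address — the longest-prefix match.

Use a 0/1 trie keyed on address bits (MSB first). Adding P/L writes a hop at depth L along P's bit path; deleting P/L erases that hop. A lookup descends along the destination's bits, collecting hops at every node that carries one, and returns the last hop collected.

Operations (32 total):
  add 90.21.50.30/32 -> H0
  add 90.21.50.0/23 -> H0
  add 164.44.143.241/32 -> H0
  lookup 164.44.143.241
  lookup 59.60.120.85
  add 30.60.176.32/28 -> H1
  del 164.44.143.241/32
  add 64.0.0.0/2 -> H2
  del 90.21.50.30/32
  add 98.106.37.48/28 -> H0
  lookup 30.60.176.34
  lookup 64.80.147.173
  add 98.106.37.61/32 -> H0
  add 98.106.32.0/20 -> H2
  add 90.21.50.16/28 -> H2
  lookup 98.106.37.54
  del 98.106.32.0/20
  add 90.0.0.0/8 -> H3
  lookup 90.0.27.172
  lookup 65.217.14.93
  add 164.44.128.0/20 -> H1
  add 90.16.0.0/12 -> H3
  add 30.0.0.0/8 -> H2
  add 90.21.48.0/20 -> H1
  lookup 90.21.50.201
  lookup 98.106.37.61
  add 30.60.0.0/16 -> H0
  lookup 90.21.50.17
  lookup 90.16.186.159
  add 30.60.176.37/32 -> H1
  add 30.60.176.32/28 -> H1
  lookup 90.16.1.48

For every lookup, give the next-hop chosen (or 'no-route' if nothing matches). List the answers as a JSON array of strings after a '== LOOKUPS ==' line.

Trace:
  + 90.21.50.30/32 (H0) depth=32
  + 90.21.50.0/23 (H0) depth=23
  + 164.44.143.241/32 (H0) depth=32
  ? 164.44.143.241  path d0:-→d1:-→d2:-→d3:-→d4:-→d5:-→d6:-→d7:-→d8:-→d9:-→d10:-→d11:-→d12:-→d13:-→d14:-→d15:-→d16:-→d17:-→d18:-→d19:-→d20:-→d21:-→d22:-→d23:-→d24:-→d25:-→d26:-→d27:-→d28:-→d29:-→d30:-→d31:-→d32:H0  best=H0
  ? 59.60.120.85  path d0:-→d1:-  best=no-route
  + 30.60.176.32/28 (H1) depth=28
  del 164.44.143.241/32 (clear depth 32)
  + 64.0.0.0/2 (H2) depth=2
  del 90.21.50.30/32 (clear depth 32)
  + 98.106.37.48/28 (H0) depth=28
  ? 30.60.176.34  path d0:-→d1:-→d2:-→d3:-→d4:-→d5:-→d6:-→d7:-→d8:-→d9:-→d10:-→d11:-→d12:-→d13:-→d14:-→d15:-→d16:-→d17:-→d18:-→d19:-→d20:-→d21:-→d22:-→d23:-→d24:-→d25:-→d26:-→d27:-→d28:H1  best=H1
  ? 64.80.147.173  path d0:-→d1:-→d2:H2→d3:-  best=H2
  + 98.106.37.61/32 (H0) depth=32
  + 98.106.32.0/20 (H2) depth=20
  + 90.21.50.16/28 (H2) depth=28
  ? 98.106.37.54  path d0:-→d1:-→d2:H2→d3:-→d4:-→d5:-→d6:-→d7:-→d8:-→d9:-→d10:-→d11:-→d12:-→d13:-→d14:-→d15:-→d16:-→d17:-→d18:-→d19:-→d20:H2→d21:-→d22:-→d23:-→d24:-→d25:-→d26:-→d27:-→d28:H0  best=H0
  del 98.106.32.0/20 (clear depth 20)
  + 90.0.0.0/8 (H3) depth=8
  ? 90.0.27.172  path d0:-→d1:-→d2:H2→d3:-→d4:-→d5:-→d6:-→d7:-→d8:H3→d9:-→d10:-→d11:-  best=H3
  ? 65.217.14.93  path d0:-→d1:-→d2:H2→d3:-  best=H2
  + 164.44.128.0/20 (H1) depth=20
  + 90.16.0.0/12 (H3) depth=12
  + 30.0.0.0/8 (H2) depth=8
  + 90.21.48.0/20 (H1) depth=20
  ? 90.21.50.201  path d0:-→d1:-→d2:H2→d3:-→d4:-→d5:-→d6:-→d7:-→d8:H3→d9:-→d10:-→d11:-→d12:H3→d13:-→d14:-→d15:-→d16:-→d17:-→d18:-→d19:-→d20:H1→d21:-→d22:-→d23:H0→d24:-  best=H0
  ? 98.106.37.61  path d0:-→d1:-→d2:H2→d3:-→d4:-→d5:-→d6:-→d7:-→d8:-→d9:-→d10:-→d11:-→d12:-→d13:-→d14:-→d15:-→d16:-→d17:-→d18:-→d19:-→d20:-→d21:-→d22:-→d23:-→d24:-→d25:-→d26:-→d27:-→d28:H0→d29:-→d30:-→d31:-→d32:H0  best=H0
  + 30.60.0.0/16 (H0) depth=16
  ? 90.21.50.17  path d0:-→d1:-→d2:H2→d3:-→d4:-→d5:-→d6:-→d7:-→d8:H3→d9:-→d10:-→d11:-→d12:H3→d13:-→d14:-→d15:-→d16:-→d17:-→d18:-→d19:-→d20:H1→d21:-→d22:-→d23:H0→d24:-→d25:-→d26:-→d27:-→d28:H2  best=H2
  ? 90.16.186.159  path d0:-→d1:-→d2:H2→d3:-→d4:-→d5:-→d6:-→d7:-→d8:H3→d9:-→d10:-→d11:-→d12:H3→d13:-  best=H3
  + 30.60.176.37/32 (H1) depth=32
  + 30.60.176.32/28 (H1) depth=28
  ? 90.16.1.48  path d0:-→d1:-→d2:H2→d3:-→d4:-→d5:-→d6:-→d7:-→d8:H3→d9:-→d10:-→d11:-→d12:H3→d13:-  best=H3

== LOOKUPS ==
["H0","no-route","H1","H2","H0","H3","H2","H0","H0","H2","H3","H3"]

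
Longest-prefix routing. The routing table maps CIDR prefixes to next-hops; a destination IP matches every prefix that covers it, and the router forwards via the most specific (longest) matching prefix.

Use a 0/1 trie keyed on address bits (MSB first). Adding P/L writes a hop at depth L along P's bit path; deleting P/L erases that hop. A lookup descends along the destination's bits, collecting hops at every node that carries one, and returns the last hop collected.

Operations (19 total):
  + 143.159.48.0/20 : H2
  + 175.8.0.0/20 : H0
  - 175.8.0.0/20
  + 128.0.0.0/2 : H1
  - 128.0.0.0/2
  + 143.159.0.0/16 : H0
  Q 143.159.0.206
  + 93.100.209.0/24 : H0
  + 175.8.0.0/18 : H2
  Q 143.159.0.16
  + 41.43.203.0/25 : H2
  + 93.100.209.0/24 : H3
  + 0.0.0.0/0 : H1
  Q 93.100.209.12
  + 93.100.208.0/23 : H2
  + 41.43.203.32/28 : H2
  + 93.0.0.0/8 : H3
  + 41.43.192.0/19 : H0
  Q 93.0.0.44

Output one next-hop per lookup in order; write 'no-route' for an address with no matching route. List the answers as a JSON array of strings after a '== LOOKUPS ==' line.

Trace:
  + 143.159.48.0/20 (H2) depth=20
  + 175.8.0.0/20 (H0) depth=20
  - 175.8.0.0/20 clear@20
  + 128.0.0.0/2 (H1) depth=2
  - 128.0.0.0/2 clear@2
  + 143.159.0.0/16 (H0) depth=16
  Q 143.159.0.206: descend 100011111001111100 ; hops seen [H0] ; pick H0
  + 93.100.209.0/24 (H0) depth=24
  + 175.8.0.0/18 (H2) depth=18
  Q 143.159.0.16: descend 100011111001111100 ; hops seen [H0] ; pick H0
  + 41.43.203.0/25 (H2) depth=25
  + 93.100.209.0/24 (H3) depth=24
  + 0.0.0.0/0 (H1) depth=0
  Q 93.100.209.12: descend 010111010110010011010001 ; hops seen [H1,H3] ; pick H3
  + 93.100.208.0/23 (H2) depth=23
  + 41.43.203.32/28 (H2) depth=28
  + 93.0.0.0/8 (H3) depth=8
  + 41.43.192.0/19 (H0) depth=19
  Q 93.0.0.44: descend 010111010 ; hops seen [H1,H3] ; pick H3

== LOOKUPS ==
["H0","H0","H3","H3"]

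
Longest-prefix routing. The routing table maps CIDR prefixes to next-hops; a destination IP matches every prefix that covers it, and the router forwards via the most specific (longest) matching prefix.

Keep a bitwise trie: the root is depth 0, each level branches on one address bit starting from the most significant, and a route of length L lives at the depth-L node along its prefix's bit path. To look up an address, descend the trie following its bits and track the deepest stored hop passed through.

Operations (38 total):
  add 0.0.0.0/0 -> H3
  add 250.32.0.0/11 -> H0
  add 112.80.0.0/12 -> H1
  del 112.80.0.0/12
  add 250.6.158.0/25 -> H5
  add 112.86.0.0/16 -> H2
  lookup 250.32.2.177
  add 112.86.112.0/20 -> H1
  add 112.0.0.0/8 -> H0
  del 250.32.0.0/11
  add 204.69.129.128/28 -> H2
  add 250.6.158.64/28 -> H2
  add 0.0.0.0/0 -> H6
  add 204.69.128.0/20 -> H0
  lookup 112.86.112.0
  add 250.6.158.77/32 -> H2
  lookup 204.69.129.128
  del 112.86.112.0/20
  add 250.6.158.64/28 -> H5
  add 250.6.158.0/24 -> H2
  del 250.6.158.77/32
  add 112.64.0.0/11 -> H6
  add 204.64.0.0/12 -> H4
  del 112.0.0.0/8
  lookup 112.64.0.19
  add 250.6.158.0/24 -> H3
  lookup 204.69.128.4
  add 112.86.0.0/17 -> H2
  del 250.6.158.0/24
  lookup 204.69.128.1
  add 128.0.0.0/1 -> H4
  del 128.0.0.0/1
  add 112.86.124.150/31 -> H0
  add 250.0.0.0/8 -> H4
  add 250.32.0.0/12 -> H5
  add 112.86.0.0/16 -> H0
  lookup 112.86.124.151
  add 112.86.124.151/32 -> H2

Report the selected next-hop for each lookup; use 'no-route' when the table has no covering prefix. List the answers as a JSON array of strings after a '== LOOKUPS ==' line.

Apply in order:
  add 0.0.0.0/0 -> H3 at depth 0
  add 250.32.0.0/11 -> H0 at depth 11
  add 112.80.0.0/12 -> H1 at depth 12
  - 112.80.0.0/12 clear@12
  add 250.6.158.0/25 -> H5 at depth 25
  add 112.86.0.0/16 -> H2 at depth 16
  lookup 250.32.2.177: bits 11111010001 walk d0:H3→d1:-→d2:-→d3:-→d4:-→d5:-→d6:-→d7:-→d8:-→d9:-→d10:-→d11:H0 -> H0
  add 112.86.112.0/20 -> H1 at depth 20
  add 112.0.0.0/8 -> H0 at depth 8
  - 250.32.0.0/11 clear@11
  add 204.69.129.128/28 -> H2 at depth 28
  add 250.6.158.64/28 -> H2 at depth 28
  add 0.0.0.0/0 -> H6 at depth 0
  add 204.69.128.0/20 -> H0 at depth 20
  lookup 112.86.112.0: bits 01110000010101100111 walk d0:H6→d1:-→d2:-→d3:-→d4:-→d5:-→d6:-→d7:-→d8:H0→d9:-→d10:-→d11:-→d12:-→d13:-→d14:-→d15:-→d16:H2→d17:-→d18:-→d19:-→d20:H1 -> H1
  add 250.6.158.77/32 -> H2 at depth 32
  lookup 204.69.129.128: bits 1100110001000101100000011000 walk d0:H6→d1:-→d2:-→d3:-→d4:-→d5:-→d6:-→d7:-→d8:-→d9:-→d10:-→d11:-→d12:-→d13:-→d14:-→d15:-→d16:-→d17:-→d18:-→d19:-→d20:H0→d21:-→d22:-→d23:-→d24:-→d25:-→d26:-→d27:-→d28:H2 -> H2
  - 112.86.112.0/20 clear@20
  add 250.6.158.64/28 -> H5 at depth 28
  add 250.6.158.0/24 -> H2 at depth 24
  - 250.6.158.77/32 clear@32
  add 112.64.0.0/11 -> H6 at depth 11
  add 204.64.0.0/12 -> H4 at depth 12
  - 112.0.0.0/8 clear@8
  lookup 112.64.0.19: bits 01110000010 walk d0:H6→d1:-→d2:-→d3:-→d4:-→d5:-→d6:-→d7:-→d8:-→d9:-→d10:-→d11:H6 -> H6
  add 250.6.158.0/24 -> H3 at depth 24
  lookup 204.69.128.4: bits 11001100010001011000000 walk d0:H6→d1:-→d2:-→d3:-→d4:-→d5:-→d6:-→d7:-→d8:-→d9:-→d10:-→d11:-→d12:H4→d13:-→d14:-→d15:-→d16:-→d17:-→d18:-→d19:-→d20:H0→d21:-→d22:-→d23:- -> H0
  add 112.86.0.0/17 -> H2 at depth 17
  - 250.6.158.0/24 clear@24
  lookup 204.69.128.1: bits 11001100010001011000000 walk d0:H6→d1:-→d2:-→d3:-→d4:-→d5:-→d6:-→d7:-→d8:-→d9:-→d10:-→d11:-→d12:H4→d13:-→d14:-→d15:-→d16:-→d17:-→d18:-→d19:-→d20:H0→d21:-→d22:-→d23:- -> H0
  add 128.0.0.0/1 -> H4 at depth 1
  - 128.0.0.0/1 clear@1
  add 112.86.124.150/31 -> H0 at depth 31
  add 250.0.0.0/8 -> H4 at depth 8
  add 250.32.0.0/12 -> H5 at depth 12
  add 112.86.0.0/16 -> H0 at depth 16
  lookup 112.86.124.151: bits 0111000001010110011111001001011 walk d0:H6→d1:-→d2:-→d3:-→d4:-→d5:-→d6:-→d7:-→d8:-→d9:-→d10:-→d11:H6→d12:-→d13:-→d14:-→d15:-→d16:H0→d17:H2→d18:-→d19:-→d20:-→d21:-→d22:-→d23:-→d24:-→d25:-→d26:-→d27:-→d28:-→d29:-→d30:-→d31:H0 -> H0
  add 112.86.124.151/32 -> H2 at depth 32

== LOOKUPS ==
["H0","H1","H2","H6","H0","H0","H0"]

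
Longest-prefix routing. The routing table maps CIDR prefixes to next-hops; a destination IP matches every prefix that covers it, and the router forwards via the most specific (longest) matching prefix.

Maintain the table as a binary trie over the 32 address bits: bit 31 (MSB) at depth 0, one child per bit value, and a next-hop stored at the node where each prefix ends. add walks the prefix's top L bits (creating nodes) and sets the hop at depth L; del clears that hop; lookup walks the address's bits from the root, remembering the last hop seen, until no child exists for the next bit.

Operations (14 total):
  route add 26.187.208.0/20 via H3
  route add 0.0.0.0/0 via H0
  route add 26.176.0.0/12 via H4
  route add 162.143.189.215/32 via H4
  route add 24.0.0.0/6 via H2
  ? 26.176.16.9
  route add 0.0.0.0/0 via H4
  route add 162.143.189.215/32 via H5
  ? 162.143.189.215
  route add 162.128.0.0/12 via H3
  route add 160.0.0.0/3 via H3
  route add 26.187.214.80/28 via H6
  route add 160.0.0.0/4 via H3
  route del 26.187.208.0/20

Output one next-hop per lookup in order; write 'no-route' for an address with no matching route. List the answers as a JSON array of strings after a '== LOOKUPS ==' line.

Process each operation:
  add 26.187.208.0/20 -> H3 at depth 20
  add 0.0.0.0/0 -> H0 at depth 0
  add 26.176.0.0/12 -> H4 at depth 12
  add 162.143.189.215/32 -> H4 at depth 32
  add 24.0.0.0/6 -> H2 at depth 6
  ? 26.176.16.9  path d0:H0→d1:-→d2:-→d3:-→d4:-→d5:-→d6:H2→d7:-→d8:-→d9:-→d10:-→d11:-→d12:H4  best=H4
  add 0.0.0.0/0 -> H4 at depth 0
  add 162.143.189.215/32 -> H5 at depth 32
  ? 162.143.189.215  path d0:H4→d1:-→d2:-→d3:-→d4:-→d5:-→d6:-→d7:-→d8:-→d9:-→d10:-→d11:-→d12:-→d13:-→d14:-→d15:-→d16:-→d17:-→d18:-→d19:-→d20:-→d21:-→d22:-→d23:-→d24:-→d25:-→d26:-→d27:-→d28:-→d29:-→d30:-→d31:-→d32:H5  best=H5
  add 162.128.0.0/12 -> H3 at depth 12
  add 160.0.0.0/3 -> H3 at depth 3
  add 26.187.214.80/28 -> H6 at depth 28
  add 160.0.0.0/4 -> H3 at depth 4
  - 26.187.208.0/20 clear@20

== LOOKUPS ==
["H4","H5"]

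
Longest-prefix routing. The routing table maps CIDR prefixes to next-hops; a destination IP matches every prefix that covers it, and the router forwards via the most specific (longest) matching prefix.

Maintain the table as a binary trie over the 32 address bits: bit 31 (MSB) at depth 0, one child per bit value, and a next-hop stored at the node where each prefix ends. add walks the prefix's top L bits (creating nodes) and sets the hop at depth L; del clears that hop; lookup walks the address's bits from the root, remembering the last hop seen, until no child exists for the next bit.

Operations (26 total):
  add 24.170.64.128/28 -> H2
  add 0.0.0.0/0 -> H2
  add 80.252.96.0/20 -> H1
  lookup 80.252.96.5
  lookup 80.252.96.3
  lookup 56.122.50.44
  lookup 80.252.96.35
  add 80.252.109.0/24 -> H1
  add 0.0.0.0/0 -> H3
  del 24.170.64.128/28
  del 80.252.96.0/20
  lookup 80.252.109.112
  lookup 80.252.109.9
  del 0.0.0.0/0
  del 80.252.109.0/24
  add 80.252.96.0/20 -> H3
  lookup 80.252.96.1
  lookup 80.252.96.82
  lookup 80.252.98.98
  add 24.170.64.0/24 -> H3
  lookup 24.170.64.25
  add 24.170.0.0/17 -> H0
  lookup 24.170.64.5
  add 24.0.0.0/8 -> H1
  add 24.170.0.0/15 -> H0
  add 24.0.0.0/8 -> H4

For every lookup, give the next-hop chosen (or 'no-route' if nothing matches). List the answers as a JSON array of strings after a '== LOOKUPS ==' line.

Apply in order:
  add 24.170.64.128/28 -> H2 at depth 28
  add 0.0.0.0/0 -> H2 at depth 0
  add 80.252.96.0/20 -> H1 at depth 20
  lookup 80.252.96.5: bits 01010000111111000110 walk d0:H2→d1:-→d2:-→d3:-→d4:-→d5:-→d6:-→d7:-→d8:-→d9:-→d10:-→d11:-→d12:-→d13:-→d14:-→d15:-→d16:-→d17:-→d18:-→d19:-→d20:H1 -> H1
  lookup 80.252.96.3: bits 01010000111111000110 walk d0:H2→d1:-→d2:-→d3:-→d4:-→d5:-→d6:-→d7:-→d8:-→d9:-→d10:-→d11:-→d12:-→d13:-→d14:-→d15:-→d16:-→d17:-→d18:-→d19:-→d20:H1 -> H1
  lookup 56.122.50.44: bits 00 walk d0:H2→d1:-→d2:- -> H2
  lookup 80.252.96.35: bits 01010000111111000110 walk d0:H2→d1:-→d2:-→d3:-→d4:-→d5:-→d6:-→d7:-→d8:-→d9:-→d10:-→d11:-→d12:-→d13:-→d14:-→d15:-→d16:-→d17:-→d18:-→d19:-→d20:H1 -> H1
  add 80.252.109.0/24 -> H1 at depth 24
  add 0.0.0.0/0 -> H3 at depth 0
  del 24.170.64.128/28 (clear depth 28)
  del 80.252.96.0/20 (clear depth 20)
  lookup 80.252.109.112: bits 010100001111110001101101 walk d0:H3→d1:-→d2:-→d3:-→d4:-→d5:-→d6:-→d7:-→d8:-→d9:-→d10:-→d11:-→d12:-→d13:-→d14:-→d15:-→d16:-→d17:-→d18:-→d19:-→d20:-→d21:-→d22:-→d23:-→d24:H1 -> H1
  lookup 80.252.109.9: bits 010100001111110001101101 walk d0:H3→d1:-→d2:-→d3:-→d4:-→d5:-→d6:-→d7:-→d8:-→d9:-→d10:-→d11:-→d12:-→d13:-→d14:-→d15:-→d16:-→d17:-→d18:-→d19:-→d20:-→d21:-→d22:-→d23:-→d24:H1 -> H1
  del 0.0.0.0/0 (clear depth 0)
  del 80.252.109.0/24 (clear depth 24)
  add 80.252.96.0/20 -> H3 at depth 20
  lookup 80.252.96.1: bits 01010000111111000110 walk d0:-→d1:-→d2:-→d3:-→d4:-→d5:-→d6:-→d7:-→d8:-→d9:-→d10:-→d11:-→d12:-→d13:-→d14:-→d15:-→d16:-→d17:-→d18:-→d19:-→d20:H3 -> H3
  lookup 80.252.96.82: bits 01010000111111000110 walk d0:-→d1:-→d2:-→d3:-→d4:-→d5:-→d6:-→d7:-→d8:-→d9:-→d10:-→d11:-→d12:-→d13:-→d14:-→d15:-→d16:-→d17:-→d18:-→d19:-→d20:H3 -> H3
  lookup 80.252.98.98: bits 01010000111111000110 walk d0:-→d1:-→d2:-→d3:-→d4:-→d5:-→d6:-→d7:-→d8:-→d9:-→d10:-→d11:-→d12:-→d13:-→d14:-→d15:-→d16:-→d17:-→d18:-→d19:-→d20:H3 -> H3
  add 24.170.64.0/24 -> H3 at depth 24
  lookup 24.170.64.25: bits 000110001010101001000000 walk d0:-→d1:-→d2:-→d3:-→d4:-→d5:-→d6:-→d7:-→d8:-→d9:-→d10:-→d11:-→d12:-→d13:-→d14:-→d15:-→d16:-→d17:-→d18:-→d19:-→d20:-→d21:-→d22:-→d23:-→d24:H3 -> H3
  add 24.170.0.0/17 -> H0 at depth 17
  lookup 24.170.64.5: bits 000110001010101001000000 walk d0:-→d1:-→d2:-→d3:-→d4:-→d5:-→d6:-→d7:-→d8:-→d9:-→d10:-→d11:-→d12:-→d13:-→d14:-→d15:-→d16:-→d17:H0→d18:-→d19:-→d20:-→d21:-→d22:-→d23:-→d24:H3 -> H3
  add 24.0.0.0/8 -> H1 at depth 8
  add 24.170.0.0/15 -> H0 at depth 15
  add 24.0.0.0/8 -> H4 at depth 8

== LOOKUPS ==
["H1","H1","H2","H1","H1","H1","H3","H3","H3","H3","H3"]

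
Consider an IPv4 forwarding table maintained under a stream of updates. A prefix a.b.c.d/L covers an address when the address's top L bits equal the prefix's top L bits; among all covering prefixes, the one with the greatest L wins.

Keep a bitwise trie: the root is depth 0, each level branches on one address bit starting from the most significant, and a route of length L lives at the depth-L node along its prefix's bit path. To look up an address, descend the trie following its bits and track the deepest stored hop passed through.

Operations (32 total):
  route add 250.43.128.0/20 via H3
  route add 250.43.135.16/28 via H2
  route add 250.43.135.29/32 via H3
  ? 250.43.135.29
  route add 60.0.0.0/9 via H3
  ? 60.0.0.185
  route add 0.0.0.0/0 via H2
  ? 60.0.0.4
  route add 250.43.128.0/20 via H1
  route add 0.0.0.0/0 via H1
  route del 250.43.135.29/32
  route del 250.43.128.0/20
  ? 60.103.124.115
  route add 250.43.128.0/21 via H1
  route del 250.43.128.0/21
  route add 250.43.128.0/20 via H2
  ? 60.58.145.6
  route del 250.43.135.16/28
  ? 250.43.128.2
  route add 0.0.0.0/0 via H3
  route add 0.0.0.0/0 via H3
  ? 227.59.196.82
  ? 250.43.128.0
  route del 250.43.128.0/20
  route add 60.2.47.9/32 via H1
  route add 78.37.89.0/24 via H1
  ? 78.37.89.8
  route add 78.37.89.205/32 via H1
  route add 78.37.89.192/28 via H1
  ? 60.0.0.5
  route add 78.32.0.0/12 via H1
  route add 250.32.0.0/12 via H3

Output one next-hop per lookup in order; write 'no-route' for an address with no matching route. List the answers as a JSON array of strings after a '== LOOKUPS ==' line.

Trace:
  + 250.43.128.0/20 (H3) depth=20
  + 250.43.135.16/28 (H2) depth=28
  + 250.43.135.29/32 (H3) depth=32
  lookup 250.43.135.29: bits 11111010001010111000011100011101 walk d0:-→d1:-→d2:-→d3:-→d4:-→d5:-→d6:-→d7:-→d8:-→d9:-→d10:-→d11:-→d12:-→d13:-→d14:-→d15:-→d16:-→d17:-→d18:-→d19:-→d20:H3→d21:-→d22:-→d23:-→d24:-→d25:-→d26:-→d27:-→d28:H2→d29:-→d30:-→d31:-→d32:H3 -> H3
  + 60.0.0.0/9 (H3) depth=9
  lookup 60.0.0.185: bits 001111000 walk d0:-→d1:-→d2:-→d3:-→d4:-→d5:-→d6:-→d7:-→d8:-→d9:H3 -> H3
  + 0.0.0.0/0 (H2) depth=0
  lookup 60.0.0.4: bits 001111000 walk d0:H2→d1:-→d2:-→d3:-→d4:-→d5:-→d6:-→d7:-→d8:-→d9:H3 -> H3
  + 250.43.128.0/20 (H1) depth=20
  + 0.0.0.0/0 (H1) depth=0
  del 250.43.135.29/32 (clear depth 32)
  del 250.43.128.0/20 (clear depth 20)
  lookup 60.103.124.115: bits 001111000 walk d0:H1→d1:-→d2:-→d3:-→d4:-→d5:-→d6:-→d7:-→d8:-→d9:H3 -> H3
  + 250.43.128.0/21 (H1) depth=21
  del 250.43.128.0/21 (clear depth 21)
  + 250.43.128.0/20 (H2) depth=20
  lookup 60.58.145.6: bits 001111000 walk d0:H1→d1:-→d2:-→d3:-→d4:-→d5:-→d6:-→d7:-→d8:-→d9:H3 -> H3
  del 250.43.135.16/28 (clear depth 28)
  lookup 250.43.128.2: bits 111110100010101110000 walk d0:H1→d1:-→d2:-→d3:-→d4:-→d5:-→d6:-→d7:-→d8:-→d9:-→d10:-→d11:-→d12:-→d13:-→d14:-→d15:-→d16:-→d17:-→d18:-→d19:-→d20:H2→d21:- -> H2
  + 0.0.0.0/0 (H3) depth=0
  + 0.0.0.0/0 (H3) depth=0
  lookup 227.59.196.82: bits 111 walk d0:H3→d1:-→d2:-→d3:- -> H3
  lookup 250.43.128.0: bits 111110100010101110000 walk d0:H3→d1:-→d2:-→d3:-→d4:-→d5:-→d6:-→d7:-→d8:-→d9:-→d10:-→d11:-→d12:-→d13:-→d14:-→d15:-→d16:-→d17:-→d18:-→d19:-→d20:H2→d21:- -> H2
  del 250.43.128.0/20 (clear depth 20)
  + 60.2.47.9/32 (H1) depth=32
  + 78.37.89.0/24 (H1) depth=24
  lookup 78.37.89.8: bits 010011100010010101011001 walk d0:H3→d1:-→d2:-→d3:-→d4:-→d5:-→d6:-→d7:-→d8:-→d9:-→d10:-→d11:-→d12:-→d13:-→d14:-→d15:-→d16:-→d17:-→d18:-→d19:-→d20:-→d21:-→d22:-→d23:-→d24:H1 -> H1
  + 78.37.89.205/32 (H1) depth=32
  + 78.37.89.192/28 (H1) depth=28
  lookup 60.0.0.5: bits 00111100000000 walk d0:H3→d1:-→d2:-→d3:-→d4:-→d5:-→d6:-→d7:-→d8:-→d9:H3→d10:-→d11:-→d12:-→d13:-→d14:- -> H3
  + 78.32.0.0/12 (H1) depth=12
  + 250.32.0.0/12 (H3) depth=12

== LOOKUPS ==
["H3","H3","H3","H3","H3","H2","H3","H2","H1","H3"]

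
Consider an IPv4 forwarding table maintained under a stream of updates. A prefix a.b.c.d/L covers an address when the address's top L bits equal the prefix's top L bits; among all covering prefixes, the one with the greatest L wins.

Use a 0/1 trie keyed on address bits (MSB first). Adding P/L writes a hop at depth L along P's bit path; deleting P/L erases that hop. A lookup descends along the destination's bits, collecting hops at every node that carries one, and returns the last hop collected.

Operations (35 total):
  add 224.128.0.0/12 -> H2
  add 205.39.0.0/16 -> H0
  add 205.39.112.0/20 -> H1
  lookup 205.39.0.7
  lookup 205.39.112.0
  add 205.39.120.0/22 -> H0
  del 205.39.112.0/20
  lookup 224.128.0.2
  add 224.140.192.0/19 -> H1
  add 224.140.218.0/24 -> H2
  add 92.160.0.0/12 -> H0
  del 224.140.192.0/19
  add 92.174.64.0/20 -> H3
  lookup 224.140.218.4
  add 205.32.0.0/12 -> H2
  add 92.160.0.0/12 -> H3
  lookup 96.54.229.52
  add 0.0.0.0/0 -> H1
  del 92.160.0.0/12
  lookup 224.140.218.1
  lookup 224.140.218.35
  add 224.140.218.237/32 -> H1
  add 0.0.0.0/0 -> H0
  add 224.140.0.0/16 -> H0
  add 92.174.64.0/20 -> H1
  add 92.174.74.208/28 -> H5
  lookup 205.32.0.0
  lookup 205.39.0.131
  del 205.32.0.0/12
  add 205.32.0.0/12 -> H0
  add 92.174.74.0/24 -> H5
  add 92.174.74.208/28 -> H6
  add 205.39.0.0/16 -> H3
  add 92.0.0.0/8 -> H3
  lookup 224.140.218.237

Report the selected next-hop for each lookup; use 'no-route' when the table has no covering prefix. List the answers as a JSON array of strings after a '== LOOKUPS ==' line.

Process each operation:
  + 224.128.0.0/12 (H2) depth=12
  + 205.39.0.0/16 (H0) depth=16
  + 205.39.112.0/20 (H1) depth=20
  ? 205.39.0.7  path d0:-→d1:-→d2:-→d3:-→d4:-→d5:-→d6:-→d7:-→d8:-→d9:-→d10:-→d11:-→d12:-→d13:-→d14:-→d15:-→d16:H0→d17:-  best=H0
  ? 205.39.112.0  path d0:-→d1:-→d2:-→d3:-→d4:-→d5:-→d6:-→d7:-→d8:-→d9:-→d10:-→d11:-→d12:-→d13:-→d14:-→d15:-→d16:H0→d17:-→d18:-→d19:-→d20:H1  best=H1
  + 205.39.120.0/22 (H0) depth=22
  del 205.39.112.0/20 (clear depth 20)
  ? 224.128.0.2  path d0:-→d1:-→d2:-→d3:-→d4:-→d5:-→d6:-→d7:-→d8:-→d9:-→d10:-→d11:-→d12:H2  best=H2
  + 224.140.192.0/19 (H1) depth=19
  + 224.140.218.0/24 (H2) depth=24
  + 92.160.0.0/12 (H0) depth=12
  del 224.140.192.0/19 (clear depth 19)
  + 92.174.64.0/20 (H3) depth=20
  ? 224.140.218.4  path d0:-→d1:-→d2:-→d3:-→d4:-→d5:-→d6:-→d7:-→d8:-→d9:-→d10:-→d11:-→d12:H2→d13:-→d14:-→d15:-→d16:-→d17:-→d18:-→d19:-→d20:-→d21:-→d22:-→d23:-→d24:H2  best=H2
  + 205.32.0.0/12 (H2) depth=12
  + 92.160.0.0/12 (H3) depth=12
  ? 96.54.229.52  path d0:-→d1:-→d2:-  best=no-route
  + 0.0.0.0/0 (H1) depth=0
  del 92.160.0.0/12 (clear depth 12)
  ? 224.140.218.1  path d0:H1→d1:-→d2:-→d3:-→d4:-→d5:-→d6:-→d7:-→d8:-→d9:-→d10:-→d11:-→d12:H2→d13:-→d14:-→d15:-→d16:-→d17:-→d18:-→d19:-→d20:-→d21:-→d22:-→d23:-→d24:H2  best=H2
  ? 224.140.218.35  path d0:H1→d1:-→d2:-→d3:-→d4:-→d5:-→d6:-→d7:-→d8:-→d9:-→d10:-→d11:-→d12:H2→d13:-→d14:-→d15:-→d16:-→d17:-→d18:-→d19:-→d20:-→d21:-→d22:-→d23:-→d24:H2  best=H2
  + 224.140.218.237/32 (H1) depth=32
  + 0.0.0.0/0 (H0) depth=0
  + 224.140.0.0/16 (H0) depth=16
  + 92.174.64.0/20 (H1) depth=20
  + 92.174.74.208/28 (H5) depth=28
  ? 205.32.0.0  path d0:H0→d1:-→d2:-→d3:-→d4:-→d5:-→d6:-→d7:-→d8:-→d9:-→d10:-→d11:-→d12:H2→d13:-  best=H2
  ? 205.39.0.131  path d0:H0→d1:-→d2:-→d3:-→d4:-→d5:-→d6:-→d7:-→d8:-→d9:-→d10:-→d11:-→d12:H2→d13:-→d14:-→d15:-→d16:H0→d17:-  best=H0
  del 205.32.0.0/12 (clear depth 12)
  + 205.32.0.0/12 (H0) depth=12
  + 92.174.74.0/24 (H5) depth=24
  + 92.174.74.208/28 (H6) depth=28
  + 205.39.0.0/16 (H3) depth=16
  + 92.0.0.0/8 (H3) depth=8
  ? 224.140.218.237  path d0:H0→d1:-→d2:-→d3:-→d4:-→d5:-→d6:-→d7:-→d8:-→d9:-→d10:-→d11:-→d12:H2→d13:-→d14:-→d15:-→d16:H0→d17:-→d18:-→d19:-→d20:-→d21:-→d22:-→d23:-→d24:H2→d25:-→d26:-→d27:-→d28:-→d29:-→d30:-→d31:-→d32:H1  best=H1

== LOOKUPS ==
["H0","H1","H2","H2","no-route","H2","H2","H2","H0","H1"]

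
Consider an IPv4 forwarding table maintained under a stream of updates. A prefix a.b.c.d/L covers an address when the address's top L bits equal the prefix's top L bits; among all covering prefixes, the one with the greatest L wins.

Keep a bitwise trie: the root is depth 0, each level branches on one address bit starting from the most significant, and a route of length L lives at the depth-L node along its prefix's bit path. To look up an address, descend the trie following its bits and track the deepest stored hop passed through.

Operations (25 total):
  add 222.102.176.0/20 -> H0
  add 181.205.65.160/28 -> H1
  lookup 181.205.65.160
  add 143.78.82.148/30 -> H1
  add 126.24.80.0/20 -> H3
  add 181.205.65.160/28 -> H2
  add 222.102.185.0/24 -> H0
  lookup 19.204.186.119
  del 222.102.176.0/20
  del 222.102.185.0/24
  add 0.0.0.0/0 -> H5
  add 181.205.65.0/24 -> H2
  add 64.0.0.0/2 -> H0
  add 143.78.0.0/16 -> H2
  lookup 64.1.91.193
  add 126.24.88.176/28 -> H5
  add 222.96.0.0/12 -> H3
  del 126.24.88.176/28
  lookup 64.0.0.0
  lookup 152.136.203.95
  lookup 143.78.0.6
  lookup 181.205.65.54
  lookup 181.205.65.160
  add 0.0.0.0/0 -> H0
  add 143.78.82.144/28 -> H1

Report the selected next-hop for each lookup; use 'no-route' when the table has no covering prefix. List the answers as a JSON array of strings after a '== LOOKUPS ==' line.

Process each operation:
  + 222.102.176.0/20 (H0) depth=20
  + 181.205.65.160/28 (H1) depth=28
  ? 181.205.65.160  path d0:-→d1:-→d2:-→d3:-→d4:-→d5:-→d6:-→d7:-→d8:-→d9:-→d10:-→d11:-→d12:-→d13:-→d14:-→d15:-→d16:-→d17:-→d18:-→d19:-→d20:-→d21:-→d22:-→d23:-→d24:-→d25:-→d26:-→d27:-→d28:H1  best=H1
  + 143.78.82.148/30 (H1) depth=30
  + 126.24.80.0/20 (H3) depth=20
  + 181.205.65.160/28 (H2) depth=28
  + 222.102.185.0/24 (H0) depth=24
  ? 19.204.186.119  path d0:-→d1:-  best=no-route
  del 222.102.176.0/20 (clear depth 20)
  del 222.102.185.0/24 (clear depth 24)
  + 0.0.0.0/0 (H5) depth=0
  + 181.205.65.0/24 (H2) depth=24
  + 64.0.0.0/2 (H0) depth=2
  + 143.78.0.0/16 (H2) depth=16
  ? 64.1.91.193  path d0:H5→d1:-→d2:H0  best=H0
  + 126.24.88.176/28 (H5) depth=28
  + 222.96.0.0/12 (H3) depth=12
  del 126.24.88.176/28 (clear depth 28)
  ? 64.0.0.0  path d0:H5→d1:-→d2:H0  best=H0
  ? 152.136.203.95  path d0:H5→d1:-→d2:-→d3:-  best=H5
  ? 143.78.0.6  path d0:H5→d1:-→d2:-→d3:-→d4:-→d5:-→d6:-→d7:-→d8:-→d9:-→d10:-→d11:-→d12:-→d13:-→d14:-→d15:-→d16:H2→d17:-  best=H2
  ? 181.205.65.54  path d0:H5→d1:-→d2:-→d3:-→d4:-→d5:-→d6:-→d7:-→d8:-→d9:-→d10:-→d11:-→d12:-→d13:-→d14:-→d15:-→d16:-→d17:-→d18:-→d19:-→d20:-→d21:-→d22:-→d23:-→d24:H2  best=H2
  ? 181.205.65.160  path d0:H5→d1:-→d2:-→d3:-→d4:-→d5:-→d6:-→d7:-→d8:-→d9:-→d10:-→d11:-→d12:-→d13:-→d14:-→d15:-→d16:-→d17:-→d18:-→d19:-→d20:-→d21:-→d22:-→d23:-→d24:H2→d25:-→d26:-→d27:-→d28:H2  best=H2
  + 0.0.0.0/0 (H0) depth=0
  + 143.78.82.144/28 (H1) depth=28

== LOOKUPS ==
["H1","no-route","H0","H0","H5","H2","H2","H2"]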